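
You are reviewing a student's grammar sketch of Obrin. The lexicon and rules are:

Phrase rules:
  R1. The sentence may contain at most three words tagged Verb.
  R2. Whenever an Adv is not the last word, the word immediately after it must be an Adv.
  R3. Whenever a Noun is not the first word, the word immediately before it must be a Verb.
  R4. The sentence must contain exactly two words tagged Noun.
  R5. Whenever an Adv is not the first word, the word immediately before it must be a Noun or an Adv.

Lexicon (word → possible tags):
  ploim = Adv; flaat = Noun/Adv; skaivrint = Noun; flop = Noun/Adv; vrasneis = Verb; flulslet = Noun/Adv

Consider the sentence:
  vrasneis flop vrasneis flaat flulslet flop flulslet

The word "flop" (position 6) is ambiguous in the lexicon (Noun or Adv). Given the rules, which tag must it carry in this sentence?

Candidates per position — 1:vrasneis {Verb}; 2:flop {Noun,Adv}; 3:vrasneis {Verb}; 4:flaat {Noun,Adv}; 5:flulslet {Noun,Adv}; 6:flop {Noun,Adv}; 7:flulslet {Noun,Adv}.
Position 2: Adv is ruled out by rule 2; that leaves Noun.
Position 4: Adv is ruled out by rule 5; that leaves Noun.
Position 5: Noun is ruled out by rule 3; that leaves Adv.
Position 6: Noun is ruled out by rule 2; that leaves Adv.
Position 7: Noun is ruled out by rule 2; that leaves Adv.
The only consistent sequence is: Verb Noun Verb Noun Adv Adv Adv.
Rule-by-rule: rule 1 ✓; rule 2 ✓; rule 3 ✓; rule 4 ✓; rule 5 ✓.

Adv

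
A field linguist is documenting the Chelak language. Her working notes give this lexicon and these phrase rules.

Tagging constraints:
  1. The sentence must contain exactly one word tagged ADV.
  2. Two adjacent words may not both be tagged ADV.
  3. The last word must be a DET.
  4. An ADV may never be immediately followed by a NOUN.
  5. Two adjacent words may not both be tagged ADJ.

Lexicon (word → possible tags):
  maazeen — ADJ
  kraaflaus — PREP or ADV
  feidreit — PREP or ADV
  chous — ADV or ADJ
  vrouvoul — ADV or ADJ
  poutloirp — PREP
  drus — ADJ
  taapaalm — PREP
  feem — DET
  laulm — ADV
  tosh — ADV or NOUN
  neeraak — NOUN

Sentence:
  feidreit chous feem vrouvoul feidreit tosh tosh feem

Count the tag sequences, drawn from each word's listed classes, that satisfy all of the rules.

4

Candidates per position — 1:feidreit {PREP,ADV}; 2:chous {ADV,ADJ}; 3:feem {DET}; 4:vrouvoul {ADV,ADJ}; 5:feidreit {PREP,ADV}; 6:tosh {ADV,NOUN}; 7:tosh {ADV,NOUN}; 8:feem {DET}.
There are 64 candidate sequences in total.
The sequences that satisfy every rule: PREP ADV DET ADJ PREP NOUN NOUN DET; PREP ADJ DET ADV PREP NOUN NOUN DET; PREP ADJ DET ADJ PREP NOUN ADV DET; ADV ADJ DET ADJ PREP NOUN NOUN DET.
Count = 4.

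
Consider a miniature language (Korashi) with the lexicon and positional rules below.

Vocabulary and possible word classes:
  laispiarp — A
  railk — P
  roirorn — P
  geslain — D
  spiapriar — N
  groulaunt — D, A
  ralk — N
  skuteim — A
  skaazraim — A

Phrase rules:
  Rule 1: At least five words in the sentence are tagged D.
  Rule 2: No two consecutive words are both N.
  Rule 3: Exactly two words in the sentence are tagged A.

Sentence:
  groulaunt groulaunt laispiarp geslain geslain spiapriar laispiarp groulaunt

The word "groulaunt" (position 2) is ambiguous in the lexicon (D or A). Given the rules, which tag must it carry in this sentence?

Candidates per position — 1:groulaunt {D,A}; 2:groulaunt {D,A}; 3:laispiarp {A}; 4:geslain {D}; 5:geslain {D}; 6:spiapriar {N}; 7:laispiarp {A}; 8:groulaunt {D,A}.
Position 1: tagging it A would leave rule 1 unsatisfiable, so it must be D.
Position 2: tagging it A would leave rule 1 unsatisfiable, so it must be D.
Position 8: tagging it A would leave rule 1 unsatisfiable, so it must be D.
That leaves exactly one tagging: D D A D D N A D.
Rule-by-rule: rule 1 ok; rule 2 ok; rule 3 ok.

D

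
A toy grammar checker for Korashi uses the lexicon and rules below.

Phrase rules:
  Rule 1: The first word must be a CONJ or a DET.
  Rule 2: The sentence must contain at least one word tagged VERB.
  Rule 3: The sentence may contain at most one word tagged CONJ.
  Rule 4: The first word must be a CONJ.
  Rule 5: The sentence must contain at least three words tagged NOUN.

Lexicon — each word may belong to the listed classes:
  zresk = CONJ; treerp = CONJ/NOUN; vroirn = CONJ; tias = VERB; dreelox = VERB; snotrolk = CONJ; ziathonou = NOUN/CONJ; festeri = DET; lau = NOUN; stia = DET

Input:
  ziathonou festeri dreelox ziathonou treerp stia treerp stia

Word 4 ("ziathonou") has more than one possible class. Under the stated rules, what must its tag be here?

NOUN

Candidates per position — 1:ziathonou {NOUN,CONJ}; 2:festeri {DET}; 3:dreelox {VERB}; 4:ziathonou {NOUN,CONJ}; 5:treerp {CONJ,NOUN}; 6:stia {DET}; 7:treerp {CONJ,NOUN}; 8:stia {DET}.
Word 1 cannot be NOUN — rule 1 would then fail for every completion. It is CONJ.
Word 4 cannot be CONJ — rule 3 would then fail for every completion. It is NOUN.
Word 5 cannot be CONJ — rule 3 would then fail for every completion. It is NOUN.
Word 7 cannot be CONJ — rule 3 would then fail for every completion. It is NOUN.
So the tagging must be: CONJ DET VERB NOUN NOUN DET NOUN DET.
Rule-by-rule: rule 1 holds; rule 2 holds; rule 3 holds; rule 4 holds; rule 5 holds.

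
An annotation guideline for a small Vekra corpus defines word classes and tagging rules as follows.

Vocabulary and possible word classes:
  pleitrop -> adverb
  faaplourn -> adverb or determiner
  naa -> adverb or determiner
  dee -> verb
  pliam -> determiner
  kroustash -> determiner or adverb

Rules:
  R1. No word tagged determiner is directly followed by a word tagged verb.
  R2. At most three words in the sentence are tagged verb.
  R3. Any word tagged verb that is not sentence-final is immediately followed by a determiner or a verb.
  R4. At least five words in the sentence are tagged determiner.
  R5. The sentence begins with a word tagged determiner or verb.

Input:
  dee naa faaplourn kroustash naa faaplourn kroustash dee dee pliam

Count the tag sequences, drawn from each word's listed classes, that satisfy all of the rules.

Candidates per position — 1:dee {verb}; 2:naa {adverb,determiner}; 3:faaplourn {adverb,determiner}; 4:kroustash {determiner,adverb}; 5:naa {adverb,determiner}; 6:faaplourn {adverb,determiner}; 7:kroustash {determiner,adverb}; 8:dee {verb}; 9:dee {verb}; 10:pliam {determiner}.
There are 64 candidate sequences in total.
The sequences that satisfy every rule: verb determiner adverb determiner determiner determiner adverb verb verb determiner; verb determiner determiner determiner adverb determiner adverb verb verb determiner; verb determiner determiner determiner determiner adverb adverb verb verb determiner; verb determiner determiner determiner determiner determiner adverb verb verb determiner; verb determiner determiner adverb determiner determiner adverb verb verb determiner.
Count = 5.

5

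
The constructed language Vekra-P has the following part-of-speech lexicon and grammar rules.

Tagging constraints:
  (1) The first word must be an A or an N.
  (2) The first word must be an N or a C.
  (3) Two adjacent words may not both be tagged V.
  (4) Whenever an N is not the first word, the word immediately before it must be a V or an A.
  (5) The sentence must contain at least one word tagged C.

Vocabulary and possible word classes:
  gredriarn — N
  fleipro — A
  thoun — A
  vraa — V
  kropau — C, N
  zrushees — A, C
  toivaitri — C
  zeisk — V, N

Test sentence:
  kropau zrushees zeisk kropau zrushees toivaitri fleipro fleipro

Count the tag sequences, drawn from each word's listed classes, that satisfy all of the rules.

10

Candidates per position — 1:kropau {C,N}; 2:zrushees {A,C}; 3:zeisk {V,N}; 4:kropau {C,N}; 5:zrushees {A,C}; 6:toivaitri {C}; 7:fleipro {A}; 8:fleipro {A}.
There are 32 candidate sequences in total.
Checking each against the rules leaves 10 sequences.
Count = 10.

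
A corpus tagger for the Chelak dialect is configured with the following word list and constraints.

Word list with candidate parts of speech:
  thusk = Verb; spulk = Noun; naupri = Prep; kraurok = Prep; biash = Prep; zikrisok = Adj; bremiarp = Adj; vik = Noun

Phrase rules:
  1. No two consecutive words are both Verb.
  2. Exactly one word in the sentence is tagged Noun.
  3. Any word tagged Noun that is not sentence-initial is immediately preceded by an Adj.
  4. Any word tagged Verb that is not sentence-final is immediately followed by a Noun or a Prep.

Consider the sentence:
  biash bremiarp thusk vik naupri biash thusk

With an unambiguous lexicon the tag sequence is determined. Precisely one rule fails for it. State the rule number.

3

Fixed tagging: Prep Adj Verb Noun Prep Prep Verb.
Rule check: R1 pass, R2 pass, R3 fail, R4 pass.
Only rule 3 fails.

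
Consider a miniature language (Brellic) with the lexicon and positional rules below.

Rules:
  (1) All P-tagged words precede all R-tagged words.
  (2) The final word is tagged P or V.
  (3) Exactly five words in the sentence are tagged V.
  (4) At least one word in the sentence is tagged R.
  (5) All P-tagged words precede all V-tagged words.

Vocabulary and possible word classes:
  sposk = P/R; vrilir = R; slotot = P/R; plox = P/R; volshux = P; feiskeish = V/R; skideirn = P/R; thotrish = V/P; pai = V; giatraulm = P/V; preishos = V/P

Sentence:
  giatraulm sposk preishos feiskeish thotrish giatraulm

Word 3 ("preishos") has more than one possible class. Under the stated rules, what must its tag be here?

V

Candidates per position — 1:giatraulm {P,V}; 2:sposk {P,R}; 3:preishos {V,P}; 4:feiskeish {V,R}; 5:thotrish {V,P}; 6:giatraulm {P,V}.
If word 1 were P, no tagging could satisfy rule 3; so word 1 is V.
If word 2 were P, no tagging could satisfy rule 5; so word 2 is R.
If word 3 were P, no tagging could satisfy rule 1; so word 3 is V.
If word 4 were R, no tagging could satisfy rule 3; so word 4 is V.
If word 5 were P, no tagging could satisfy rule 1; so word 5 is V.
If word 6 were P, no tagging could satisfy rule 1; so word 6 is V.
So the tagging must be: V R V V V V.
Check: rule 1 holds; rule 2 holds; rule 3 holds; rule 4 holds; rule 5 holds.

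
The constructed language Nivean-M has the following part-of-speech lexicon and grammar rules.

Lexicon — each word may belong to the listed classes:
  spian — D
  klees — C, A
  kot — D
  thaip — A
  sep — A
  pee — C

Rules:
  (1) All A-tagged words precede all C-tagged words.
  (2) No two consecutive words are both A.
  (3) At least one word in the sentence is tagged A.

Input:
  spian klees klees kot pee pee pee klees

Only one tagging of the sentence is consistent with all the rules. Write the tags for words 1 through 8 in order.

Candidates per position — 1:spian {D}; 2:klees {C,A}; 3:klees {C,A}; 4:kot {D}; 5:pee {C}; 6:pee {C}; 7:pee {C}; 8:klees {C,A}.
Position 8: tagging it A would leave rule 1 unsatisfiable, so it must be C.
The remaining ambiguous positions (2, 3) are resolved jointly — only one combination satisfies every rule.
The unique satisfying tagging is: D A C D C C C C.
Checking: rule 1 ok; rule 2 ok; rule 3 ok.

D A C D C C C C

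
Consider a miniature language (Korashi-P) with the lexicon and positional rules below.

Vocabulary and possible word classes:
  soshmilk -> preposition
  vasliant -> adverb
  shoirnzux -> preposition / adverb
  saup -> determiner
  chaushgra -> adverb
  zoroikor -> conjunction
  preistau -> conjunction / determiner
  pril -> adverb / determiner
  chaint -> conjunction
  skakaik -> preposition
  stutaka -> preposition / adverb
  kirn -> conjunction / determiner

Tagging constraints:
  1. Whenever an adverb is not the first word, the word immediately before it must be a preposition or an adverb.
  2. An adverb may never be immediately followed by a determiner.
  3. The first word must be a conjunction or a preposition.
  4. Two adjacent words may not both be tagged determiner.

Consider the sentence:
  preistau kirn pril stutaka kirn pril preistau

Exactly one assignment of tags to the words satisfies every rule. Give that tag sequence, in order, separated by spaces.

conjunction conjunction determiner preposition conjunction determiner conjunction

Candidates per position — 1:preistau {conjunction,determiner}; 2:kirn {conjunction,determiner}; 3:pril {adverb,determiner}; 4:stutaka {preposition,adverb}; 5:kirn {conjunction,determiner}; 6:pril {adverb,determiner}; 7:preistau {conjunction,determiner}.
Position 1: determiner is ruled out by rule 3; that leaves conjunction.
Position 3: adverb is ruled out by rule 1; that leaves determiner.
Position 4: adverb is ruled out by rule 1; that leaves preposition.
Position 6: adverb is ruled out by rule 1; that leaves determiner.
Position 7: determiner is ruled out by rule 4; that leaves conjunction.
Position 2: determiner is ruled out by rule 4; that leaves conjunction.
Position 5: determiner is ruled out by rule 4; that leaves conjunction.
That leaves exactly one tagging: conjunction conjunction determiner preposition conjunction determiner conjunction.
Checking: rule 1 satisfied; rule 2 satisfied; rule 3 satisfied; rule 4 satisfied.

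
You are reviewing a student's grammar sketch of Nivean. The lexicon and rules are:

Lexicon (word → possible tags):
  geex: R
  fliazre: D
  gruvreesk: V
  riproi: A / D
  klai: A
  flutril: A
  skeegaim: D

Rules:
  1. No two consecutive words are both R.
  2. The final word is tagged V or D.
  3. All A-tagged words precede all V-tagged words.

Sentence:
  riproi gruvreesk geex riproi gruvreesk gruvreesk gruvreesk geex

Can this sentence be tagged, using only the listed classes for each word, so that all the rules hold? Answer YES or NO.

NO

Candidates per position — 1:riproi {A,D}; 2:gruvreesk {V}; 3:geex {R}; 4:riproi {A,D}; 5:gruvreesk {V}; 6:gruvreesk {V}; 7:gruvreesk {V}; 8:geex {R}.
Rule 2 cannot be satisfied by any choice of tags from the lexicon.
So there is no consistent tagging.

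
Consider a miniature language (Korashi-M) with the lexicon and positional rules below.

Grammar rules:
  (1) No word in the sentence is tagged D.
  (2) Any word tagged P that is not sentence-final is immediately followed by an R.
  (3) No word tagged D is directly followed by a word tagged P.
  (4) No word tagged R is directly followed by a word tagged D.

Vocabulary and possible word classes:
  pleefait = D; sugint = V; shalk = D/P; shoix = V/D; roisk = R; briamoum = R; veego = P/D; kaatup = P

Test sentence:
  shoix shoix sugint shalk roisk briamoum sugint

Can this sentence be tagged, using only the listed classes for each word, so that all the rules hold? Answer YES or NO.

YES

Candidates per position — 1:shoix {V,D}; 2:shoix {V,D}; 3:sugint {V}; 4:shalk {D,P}; 5:roisk {R}; 6:briamoum {R}; 7:sugint {V}.
One satisfying assignment: V V V P R R V.
Check: rule 1 ok; rule 2 ok; rule 3 ok; rule 4 ok.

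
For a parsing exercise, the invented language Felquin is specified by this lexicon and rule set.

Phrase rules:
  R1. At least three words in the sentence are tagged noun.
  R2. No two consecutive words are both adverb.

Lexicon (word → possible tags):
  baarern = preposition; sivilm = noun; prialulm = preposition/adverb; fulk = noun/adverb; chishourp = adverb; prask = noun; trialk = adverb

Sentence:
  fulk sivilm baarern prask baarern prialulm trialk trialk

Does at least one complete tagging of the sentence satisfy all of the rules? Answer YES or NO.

Candidates per position — 1:fulk {noun,adverb}; 2:sivilm {noun}; 3:baarern {preposition}; 4:prask {noun}; 5:baarern {preposition}; 6:prialulm {preposition,adverb}; 7:trialk {adverb}; 8:trialk {adverb}.
Rule 2 cannot be satisfied by any choice of tags from the lexicon.
So there is no consistent tagging.

NO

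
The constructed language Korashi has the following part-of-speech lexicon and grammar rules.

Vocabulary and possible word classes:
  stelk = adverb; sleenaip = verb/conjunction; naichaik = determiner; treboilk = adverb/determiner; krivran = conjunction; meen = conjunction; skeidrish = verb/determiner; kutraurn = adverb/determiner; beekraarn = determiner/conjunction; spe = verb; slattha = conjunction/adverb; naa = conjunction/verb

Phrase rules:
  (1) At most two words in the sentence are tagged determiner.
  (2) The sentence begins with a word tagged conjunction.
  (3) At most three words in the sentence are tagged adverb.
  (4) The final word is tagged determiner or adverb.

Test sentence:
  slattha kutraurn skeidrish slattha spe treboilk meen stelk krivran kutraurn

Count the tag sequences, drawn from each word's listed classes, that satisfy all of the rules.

12

Candidates per position — 1:slattha {conjunction,adverb}; 2:kutraurn {adverb,determiner}; 3:skeidrish {verb,determiner}; 4:slattha {conjunction,adverb}; 5:spe {verb}; 6:treboilk {adverb,determiner}; 7:meen {conjunction}; 8:stelk {adverb}; 9:krivran {conjunction}; 10:kutraurn {adverb,determiner}.
There are 64 candidate sequences in total.
Checking each against the rules leaves 12 sequences.
Count = 12.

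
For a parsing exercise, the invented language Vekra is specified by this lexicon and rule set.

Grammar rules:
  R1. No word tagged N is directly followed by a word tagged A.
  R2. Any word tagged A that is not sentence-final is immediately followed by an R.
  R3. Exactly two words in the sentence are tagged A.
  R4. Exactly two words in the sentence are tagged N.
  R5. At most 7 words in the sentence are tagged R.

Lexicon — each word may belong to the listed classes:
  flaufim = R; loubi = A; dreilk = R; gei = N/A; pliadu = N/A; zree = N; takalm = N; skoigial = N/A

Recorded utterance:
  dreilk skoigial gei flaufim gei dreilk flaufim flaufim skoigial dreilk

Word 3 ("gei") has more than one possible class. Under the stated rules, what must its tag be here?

Candidates per position — 1:dreilk {R}; 2:skoigial {N,A}; 3:gei {N,A}; 4:flaufim {R}; 5:gei {N,A}; 6:dreilk {R}; 7:flaufim {R}; 8:flaufim {R}; 9:skoigial {N,A}; 10:dreilk {R}.
Word 2 cannot be A — rule 2 would then fail for every completion. It is N.
Word 3 cannot be A — rule 1 would then fail for every completion. It is N.
Word 5 cannot be N — rule 3 would then fail for every completion. It is A.
Word 9 cannot be N — rule 3 would then fail for every completion. It is A.
The unique satisfying tagging is: R N N R A R R R A R.
Check: rule 1 holds; rule 2 holds; rule 3 holds; rule 4 holds; rule 5 holds.

N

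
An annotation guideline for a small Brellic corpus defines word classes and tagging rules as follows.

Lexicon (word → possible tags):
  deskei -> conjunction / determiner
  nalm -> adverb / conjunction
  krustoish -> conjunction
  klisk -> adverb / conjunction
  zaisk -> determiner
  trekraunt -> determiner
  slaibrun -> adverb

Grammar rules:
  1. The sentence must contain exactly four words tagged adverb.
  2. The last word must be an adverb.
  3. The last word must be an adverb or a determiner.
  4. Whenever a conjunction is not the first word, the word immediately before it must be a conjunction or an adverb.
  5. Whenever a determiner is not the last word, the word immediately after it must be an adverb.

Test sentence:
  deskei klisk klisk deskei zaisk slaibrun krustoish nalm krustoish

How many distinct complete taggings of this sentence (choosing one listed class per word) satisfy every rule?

Candidates per position — 1:deskei {conjunction,determiner}; 2:klisk {adverb,conjunction}; 3:klisk {adverb,conjunction}; 4:deskei {conjunction,determiner}; 5:zaisk {determiner}; 6:slaibrun {adverb}; 7:krustoish {conjunction}; 8:nalm {adverb,conjunction}; 9:krustoish {conjunction}.
There are 32 candidate sequences in total.
Rule 2 cannot be satisfied by any choice of tags from the lexicon.
So there is no consistent tagging.
Count = 0.

0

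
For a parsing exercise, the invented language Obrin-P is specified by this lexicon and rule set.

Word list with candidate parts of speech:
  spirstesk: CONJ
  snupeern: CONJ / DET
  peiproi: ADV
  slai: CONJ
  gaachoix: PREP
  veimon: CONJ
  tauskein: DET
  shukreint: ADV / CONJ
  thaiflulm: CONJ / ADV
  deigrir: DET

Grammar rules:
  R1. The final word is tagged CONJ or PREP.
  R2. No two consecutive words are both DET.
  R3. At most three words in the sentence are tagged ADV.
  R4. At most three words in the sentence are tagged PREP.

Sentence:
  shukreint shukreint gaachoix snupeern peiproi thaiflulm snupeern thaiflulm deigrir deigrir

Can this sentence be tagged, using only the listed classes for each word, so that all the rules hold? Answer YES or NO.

NO

Candidates per position — 1:shukreint {ADV,CONJ}; 2:shukreint {ADV,CONJ}; 3:gaachoix {PREP}; 4:snupeern {CONJ,DET}; 5:peiproi {ADV}; 6:thaiflulm {CONJ,ADV}; 7:snupeern {CONJ,DET}; 8:thaiflulm {CONJ,ADV}; 9:deigrir {DET}; 10:deigrir {DET}.
Rule 1 cannot be satisfied by any choice of tags from the lexicon.
So there is no consistent tagging.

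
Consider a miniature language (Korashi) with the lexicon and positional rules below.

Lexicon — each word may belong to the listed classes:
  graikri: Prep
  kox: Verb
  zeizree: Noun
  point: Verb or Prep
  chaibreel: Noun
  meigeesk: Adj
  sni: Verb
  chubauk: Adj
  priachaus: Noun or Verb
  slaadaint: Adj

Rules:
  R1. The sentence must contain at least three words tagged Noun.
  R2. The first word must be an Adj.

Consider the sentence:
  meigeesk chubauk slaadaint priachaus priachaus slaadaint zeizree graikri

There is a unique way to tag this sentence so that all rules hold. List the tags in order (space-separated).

Adj Adj Adj Noun Noun Adj Noun Prep

Candidates per position — 1:meigeesk {Adj}; 2:chubauk {Adj}; 3:slaadaint {Adj}; 4:priachaus {Noun,Verb}; 5:priachaus {Noun,Verb}; 6:slaadaint {Adj}; 7:zeizree {Noun}; 8:graikri {Prep}.
Word 4 cannot be Verb — rule 1 would then fail for every completion. It is Noun.
Word 5 cannot be Verb — rule 1 would then fail for every completion. It is Noun.
So the tagging must be: Adj Adj Adj Noun Noun Adj Noun Prep.
Check: rule 1 holds; rule 2 holds.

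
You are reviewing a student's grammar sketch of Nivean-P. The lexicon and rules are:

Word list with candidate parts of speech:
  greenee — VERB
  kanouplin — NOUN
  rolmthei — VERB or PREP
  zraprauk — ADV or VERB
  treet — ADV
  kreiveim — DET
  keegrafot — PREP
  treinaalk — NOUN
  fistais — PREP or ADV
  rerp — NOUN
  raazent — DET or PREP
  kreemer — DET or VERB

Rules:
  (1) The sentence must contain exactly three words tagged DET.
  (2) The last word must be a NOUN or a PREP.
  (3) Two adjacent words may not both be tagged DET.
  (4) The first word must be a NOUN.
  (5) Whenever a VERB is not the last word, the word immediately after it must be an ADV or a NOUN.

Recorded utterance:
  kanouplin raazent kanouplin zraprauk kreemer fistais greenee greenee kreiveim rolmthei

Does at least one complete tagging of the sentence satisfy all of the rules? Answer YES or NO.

Candidates per position — 1:kanouplin {NOUN}; 2:raazent {DET,PREP}; 3:kanouplin {NOUN}; 4:zraprauk {ADV,VERB}; 5:kreemer {DET,VERB}; 6:fistais {PREP,ADV}; 7:greenee {VERB}; 8:greenee {VERB}; 9:kreiveim {DET}; 10:rolmthei {VERB,PREP}.
Rule 5 cannot be satisfied by any choice of tags from the lexicon.
So there is no consistent tagging.

NO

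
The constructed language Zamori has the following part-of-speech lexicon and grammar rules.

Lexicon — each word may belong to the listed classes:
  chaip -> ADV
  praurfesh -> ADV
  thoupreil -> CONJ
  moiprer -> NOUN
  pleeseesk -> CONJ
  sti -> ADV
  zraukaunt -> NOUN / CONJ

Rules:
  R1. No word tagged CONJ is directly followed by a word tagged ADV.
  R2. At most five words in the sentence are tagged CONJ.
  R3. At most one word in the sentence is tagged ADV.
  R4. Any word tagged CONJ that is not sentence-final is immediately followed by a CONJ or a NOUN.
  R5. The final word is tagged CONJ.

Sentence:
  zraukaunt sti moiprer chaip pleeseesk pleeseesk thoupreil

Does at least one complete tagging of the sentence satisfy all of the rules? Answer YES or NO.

Candidates per position — 1:zraukaunt {NOUN,CONJ}; 2:sti {ADV}; 3:moiprer {NOUN}; 4:chaip {ADV}; 5:pleeseesk {CONJ}; 6:pleeseesk {CONJ}; 7:thoupreil {CONJ}.
Rule 3 cannot be satisfied by any choice of tags from the lexicon.
So there is no consistent tagging.

NO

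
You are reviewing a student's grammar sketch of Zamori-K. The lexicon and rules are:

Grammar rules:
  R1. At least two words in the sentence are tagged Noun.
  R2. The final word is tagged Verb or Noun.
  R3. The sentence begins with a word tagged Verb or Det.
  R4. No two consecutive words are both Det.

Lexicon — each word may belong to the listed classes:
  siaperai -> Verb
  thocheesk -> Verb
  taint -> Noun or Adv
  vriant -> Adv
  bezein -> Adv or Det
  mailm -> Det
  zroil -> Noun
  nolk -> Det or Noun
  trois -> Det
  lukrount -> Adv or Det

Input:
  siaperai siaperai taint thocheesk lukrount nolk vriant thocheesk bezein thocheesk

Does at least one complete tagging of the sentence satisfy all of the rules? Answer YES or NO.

YES

Candidates per position — 1:siaperai {Verb}; 2:siaperai {Verb}; 3:taint {Noun,Adv}; 4:thocheesk {Verb}; 5:lukrount {Adv,Det}; 6:nolk {Det,Noun}; 7:vriant {Adv}; 8:thocheesk {Verb}; 9:bezein {Adv,Det}; 10:thocheesk {Verb}.
One satisfying assignment: Verb Verb Noun Verb Adv Noun Adv Verb Adv Verb.
Verifying each rule — rule 1 satisfied; rule 2 satisfied; rule 3 satisfied; rule 4 satisfied.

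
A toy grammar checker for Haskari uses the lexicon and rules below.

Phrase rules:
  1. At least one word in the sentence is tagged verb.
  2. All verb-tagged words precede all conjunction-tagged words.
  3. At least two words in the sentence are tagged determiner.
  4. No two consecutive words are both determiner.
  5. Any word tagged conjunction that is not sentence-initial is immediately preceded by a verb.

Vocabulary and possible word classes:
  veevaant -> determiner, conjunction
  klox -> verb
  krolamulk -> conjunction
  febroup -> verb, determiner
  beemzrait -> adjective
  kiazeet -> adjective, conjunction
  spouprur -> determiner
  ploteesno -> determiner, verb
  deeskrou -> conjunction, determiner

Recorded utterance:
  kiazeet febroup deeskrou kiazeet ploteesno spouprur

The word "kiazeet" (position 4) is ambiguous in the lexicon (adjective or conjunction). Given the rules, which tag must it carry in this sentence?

Candidates per position — 1:kiazeet {adjective,conjunction}; 2:febroup {verb,determiner}; 3:deeskrou {conjunction,determiner}; 4:kiazeet {adjective,conjunction}; 5:ploteesno {determiner,verb}; 6:spouprur {determiner}.
If word 4 were conjunction, no tagging could satisfy rule 5; so word 4 is adjective.
If word 5 were determiner, no tagging could satisfy rule 4; so word 5 is verb.
If word 1 were conjunction, no tagging could satisfy rule 2; so word 1 is adjective.
If word 3 were conjunction, no tagging could satisfy rule 2; so word 3 is determiner.
If word 2 were determiner, no tagging could satisfy rule 4; so word 2 is verb.
The only consistent sequence is: adjective verb determiner adjective verb determiner.
Checking: rule 1 ✓; rule 2 ✓; rule 3 ✓; rule 4 ✓; rule 5 ✓.

adjective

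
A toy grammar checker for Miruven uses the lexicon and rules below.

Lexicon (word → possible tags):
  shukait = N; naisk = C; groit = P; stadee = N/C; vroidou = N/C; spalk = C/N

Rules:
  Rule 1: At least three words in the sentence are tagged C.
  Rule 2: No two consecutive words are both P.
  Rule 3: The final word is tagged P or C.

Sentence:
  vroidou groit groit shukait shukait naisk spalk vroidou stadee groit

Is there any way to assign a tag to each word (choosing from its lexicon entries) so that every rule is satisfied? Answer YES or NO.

Candidates per position — 1:vroidou {N,C}; 2:groit {P}; 3:groit {P}; 4:shukait {N}; 5:shukait {N}; 6:naisk {C}; 7:spalk {C,N}; 8:vroidou {N,C}; 9:stadee {N,C}; 10:groit {P}.
Rule 2 cannot be satisfied by any choice of tags from the lexicon.
So there is no consistent tagging.

NO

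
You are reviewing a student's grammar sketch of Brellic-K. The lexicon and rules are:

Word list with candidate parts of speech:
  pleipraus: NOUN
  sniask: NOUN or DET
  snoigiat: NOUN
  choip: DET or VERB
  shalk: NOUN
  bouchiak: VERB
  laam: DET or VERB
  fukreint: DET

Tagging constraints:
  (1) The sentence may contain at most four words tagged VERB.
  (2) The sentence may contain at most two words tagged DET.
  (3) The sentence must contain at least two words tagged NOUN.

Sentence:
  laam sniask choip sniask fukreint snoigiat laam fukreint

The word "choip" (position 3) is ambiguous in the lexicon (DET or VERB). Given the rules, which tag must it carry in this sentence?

VERB

Candidates per position — 1:laam {DET,VERB}; 2:sniask {NOUN,DET}; 3:choip {DET,VERB}; 4:sniask {NOUN,DET}; 5:fukreint {DET}; 6:snoigiat {NOUN}; 7:laam {DET,VERB}; 8:fukreint {DET}.
Position 1: DET is ruled out by rule 2; that leaves VERB.
Position 2: DET is ruled out by rule 2; that leaves NOUN.
Position 3: DET is ruled out by rule 2; that leaves VERB.
Position 4: DET is ruled out by rule 2; that leaves NOUN.
Position 7: DET is ruled out by rule 2; that leaves VERB.
That leaves exactly one tagging: VERB NOUN VERB NOUN DET NOUN VERB DET.
Verifying each rule — rule 1 satisfied; rule 2 satisfied; rule 3 satisfied.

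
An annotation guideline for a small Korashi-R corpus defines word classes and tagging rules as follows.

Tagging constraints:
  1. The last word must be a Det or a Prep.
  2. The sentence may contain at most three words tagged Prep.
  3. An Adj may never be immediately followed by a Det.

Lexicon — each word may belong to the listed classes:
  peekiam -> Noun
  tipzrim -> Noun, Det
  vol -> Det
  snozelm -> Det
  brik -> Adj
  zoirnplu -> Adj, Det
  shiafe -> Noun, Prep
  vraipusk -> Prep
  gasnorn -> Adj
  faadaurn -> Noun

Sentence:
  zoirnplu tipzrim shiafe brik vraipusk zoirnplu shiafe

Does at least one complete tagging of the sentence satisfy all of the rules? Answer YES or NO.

YES

Candidates per position — 1:zoirnplu {Adj,Det}; 2:tipzrim {Noun,Det}; 3:shiafe {Noun,Prep}; 4:brik {Adj}; 5:vraipusk {Prep}; 6:zoirnplu {Adj,Det}; 7:shiafe {Noun,Prep}.
One satisfying assignment: Det Det Prep Adj Prep Adj Prep.
Check: rule 1 satisfied; rule 2 satisfied; rule 3 satisfied.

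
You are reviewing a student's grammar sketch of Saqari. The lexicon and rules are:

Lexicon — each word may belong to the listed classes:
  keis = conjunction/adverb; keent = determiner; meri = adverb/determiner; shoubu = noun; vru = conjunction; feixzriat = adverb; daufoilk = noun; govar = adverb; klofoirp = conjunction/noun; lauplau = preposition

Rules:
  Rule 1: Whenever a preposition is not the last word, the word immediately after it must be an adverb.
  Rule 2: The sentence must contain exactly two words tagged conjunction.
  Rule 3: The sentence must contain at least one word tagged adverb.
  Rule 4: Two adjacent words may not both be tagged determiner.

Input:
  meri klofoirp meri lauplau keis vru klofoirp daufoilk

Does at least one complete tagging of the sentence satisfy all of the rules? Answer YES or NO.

YES

Candidates per position — 1:meri {adverb,determiner}; 2:klofoirp {conjunction,noun}; 3:meri {adverb,determiner}; 4:lauplau {preposition}; 5:keis {conjunction,adverb}; 6:vru {conjunction}; 7:klofoirp {conjunction,noun}; 8:daufoilk {noun}.
One satisfying assignment: determiner conjunction adverb preposition adverb conjunction noun noun.
Verifying each rule — rule 1 ok; rule 2 ok; rule 3 ok; rule 4 ok.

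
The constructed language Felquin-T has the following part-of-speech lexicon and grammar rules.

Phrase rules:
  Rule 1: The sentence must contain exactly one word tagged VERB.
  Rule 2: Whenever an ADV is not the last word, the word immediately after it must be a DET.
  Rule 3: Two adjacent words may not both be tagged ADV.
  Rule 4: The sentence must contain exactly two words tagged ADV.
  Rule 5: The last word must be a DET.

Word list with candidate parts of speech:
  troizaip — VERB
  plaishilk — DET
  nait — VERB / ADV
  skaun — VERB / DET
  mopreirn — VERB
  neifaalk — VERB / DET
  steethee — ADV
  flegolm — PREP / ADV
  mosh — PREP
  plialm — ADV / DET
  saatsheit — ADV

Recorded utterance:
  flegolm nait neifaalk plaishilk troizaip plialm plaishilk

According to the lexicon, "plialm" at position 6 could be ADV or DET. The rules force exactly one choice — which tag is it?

Candidates per position — 1:flegolm {PREP,ADV}; 2:nait {VERB,ADV}; 3:neifaalk {VERB,DET}; 4:plaishilk {DET}; 5:troizaip {VERB}; 6:plialm {ADV,DET}; 7:plaishilk {DET}.
Word 1 cannot be ADV — rule 2 would then fail for every completion. It is PREP.
Word 2 cannot be VERB — rule 1 would then fail for every completion. It is ADV.
Word 3 cannot be VERB — rule 1 would then fail for every completion. It is DET.
Word 6 cannot be DET — rule 4 would then fail for every completion. It is ADV.
That leaves exactly one tagging: PREP ADV DET DET VERB ADV DET.
Rule-by-rule: rule 1 holds; rule 2 holds; rule 3 holds; rule 4 holds; rule 5 holds.

ADV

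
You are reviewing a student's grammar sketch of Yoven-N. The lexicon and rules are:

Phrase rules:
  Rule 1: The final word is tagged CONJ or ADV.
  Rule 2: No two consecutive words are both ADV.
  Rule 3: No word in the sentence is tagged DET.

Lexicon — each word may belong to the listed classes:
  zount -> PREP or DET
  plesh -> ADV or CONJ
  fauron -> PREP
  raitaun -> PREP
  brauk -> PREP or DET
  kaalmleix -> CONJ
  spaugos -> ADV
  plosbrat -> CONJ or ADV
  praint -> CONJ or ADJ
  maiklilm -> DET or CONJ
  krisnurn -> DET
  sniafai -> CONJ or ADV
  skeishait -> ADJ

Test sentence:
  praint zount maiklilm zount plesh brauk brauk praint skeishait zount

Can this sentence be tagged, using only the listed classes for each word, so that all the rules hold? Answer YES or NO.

Candidates per position — 1:praint {CONJ,ADJ}; 2:zount {PREP,DET}; 3:maiklilm {DET,CONJ}; 4:zount {PREP,DET}; 5:plesh {ADV,CONJ}; 6:brauk {PREP,DET}; 7:brauk {PREP,DET}; 8:praint {CONJ,ADJ}; 9:skeishait {ADJ}; 10:zount {PREP,DET}.
Rule 1 cannot be satisfied by any choice of tags from the lexicon.
So there is no consistent tagging.

NO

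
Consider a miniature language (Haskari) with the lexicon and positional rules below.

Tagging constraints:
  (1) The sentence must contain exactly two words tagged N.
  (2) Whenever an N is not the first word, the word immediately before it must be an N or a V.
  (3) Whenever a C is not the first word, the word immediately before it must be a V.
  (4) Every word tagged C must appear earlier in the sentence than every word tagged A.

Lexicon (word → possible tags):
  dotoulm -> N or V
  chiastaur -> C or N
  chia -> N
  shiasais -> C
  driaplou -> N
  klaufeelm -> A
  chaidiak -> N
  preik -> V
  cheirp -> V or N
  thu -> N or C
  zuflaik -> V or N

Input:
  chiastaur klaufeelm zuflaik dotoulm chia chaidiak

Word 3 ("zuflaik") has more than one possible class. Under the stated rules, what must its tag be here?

Candidates per position — 1:chiastaur {C,N}; 2:klaufeelm {A}; 3:zuflaik {V,N}; 4:dotoulm {N,V}; 5:chia {N}; 6:chaidiak {N}.
Position 1: tagging it N would leave rule 1 unsatisfiable, so it must be C.
Position 3: tagging it N would leave rule 1 unsatisfiable, so it must be V.
Position 4: tagging it N would leave rule 1 unsatisfiable, so it must be V.
That leaves exactly one tagging: C A V V N N.
Checking: rule 1 satisfied; rule 2 satisfied; rule 3 satisfied; rule 4 satisfied.

V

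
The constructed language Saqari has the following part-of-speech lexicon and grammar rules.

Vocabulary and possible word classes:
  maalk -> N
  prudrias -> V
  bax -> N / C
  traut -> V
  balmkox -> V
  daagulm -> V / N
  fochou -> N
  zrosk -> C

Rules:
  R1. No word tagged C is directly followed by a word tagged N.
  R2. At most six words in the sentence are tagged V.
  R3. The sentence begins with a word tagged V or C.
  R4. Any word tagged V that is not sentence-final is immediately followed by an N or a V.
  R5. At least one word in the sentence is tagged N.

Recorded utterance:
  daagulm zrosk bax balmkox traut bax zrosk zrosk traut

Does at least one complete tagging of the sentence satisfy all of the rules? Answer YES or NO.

Candidates per position — 1:daagulm {V,N}; 2:zrosk {C}; 3:bax {N,C}; 4:balmkox {V}; 5:traut {V}; 6:bax {N,C}; 7:zrosk {C}; 8:zrosk {C}; 9:traut {V}.
Every candidate sequence violates at least one rule; no consistent tagging exists.

NO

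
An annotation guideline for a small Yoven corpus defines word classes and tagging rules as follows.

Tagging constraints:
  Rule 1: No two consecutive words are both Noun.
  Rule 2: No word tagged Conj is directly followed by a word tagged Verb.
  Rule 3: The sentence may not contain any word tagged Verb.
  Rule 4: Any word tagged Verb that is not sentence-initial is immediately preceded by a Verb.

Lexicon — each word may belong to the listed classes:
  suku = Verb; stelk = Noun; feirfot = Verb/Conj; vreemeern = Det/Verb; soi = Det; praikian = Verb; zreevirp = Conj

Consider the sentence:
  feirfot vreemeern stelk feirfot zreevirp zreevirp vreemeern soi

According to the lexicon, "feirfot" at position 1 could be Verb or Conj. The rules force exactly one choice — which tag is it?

Conj

Candidates per position — 1:feirfot {Verb,Conj}; 2:vreemeern {Det,Verb}; 3:stelk {Noun}; 4:feirfot {Verb,Conj}; 5:zreevirp {Conj}; 6:zreevirp {Conj}; 7:vreemeern {Det,Verb}; 8:soi {Det}.
Position 1: tagging it Verb would leave rule 3 unsatisfiable, so it must be Conj.
Position 2: tagging it Verb would leave rule 2 unsatisfiable, so it must be Det.
Position 4: tagging it Verb would leave rule 3 unsatisfiable, so it must be Conj.
Position 7: tagging it Verb would leave rule 2 unsatisfiable, so it must be Det.
So the tagging must be: Conj Det Noun Conj Conj Conj Det Det.
Checking: rule 1 satisfied; rule 2 satisfied; rule 3 satisfied; rule 4 satisfied.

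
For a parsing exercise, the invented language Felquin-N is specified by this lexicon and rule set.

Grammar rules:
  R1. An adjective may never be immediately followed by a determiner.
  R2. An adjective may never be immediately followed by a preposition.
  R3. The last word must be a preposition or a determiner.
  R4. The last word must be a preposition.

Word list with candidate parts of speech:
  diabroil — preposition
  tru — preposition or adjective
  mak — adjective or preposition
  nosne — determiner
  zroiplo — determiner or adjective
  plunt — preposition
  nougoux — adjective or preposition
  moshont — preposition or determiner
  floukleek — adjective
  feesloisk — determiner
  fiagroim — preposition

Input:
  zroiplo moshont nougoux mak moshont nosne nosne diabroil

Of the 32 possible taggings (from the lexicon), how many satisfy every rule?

4

Candidates per position — 1:zroiplo {determiner,adjective}; 2:moshont {preposition,determiner}; 3:nougoux {adjective,preposition}; 4:mak {adjective,preposition}; 5:moshont {preposition,determiner}; 6:nosne {determiner}; 7:nosne {determiner}; 8:diabroil {preposition}.
There are 32 candidate sequences in total.
The sequences that satisfy every rule: determiner preposition preposition preposition preposition determiner determiner preposition; determiner preposition preposition preposition determiner determiner determiner preposition; determiner determiner preposition preposition preposition determiner determiner preposition; determiner determiner preposition preposition determiner determiner determiner preposition.
Count = 4.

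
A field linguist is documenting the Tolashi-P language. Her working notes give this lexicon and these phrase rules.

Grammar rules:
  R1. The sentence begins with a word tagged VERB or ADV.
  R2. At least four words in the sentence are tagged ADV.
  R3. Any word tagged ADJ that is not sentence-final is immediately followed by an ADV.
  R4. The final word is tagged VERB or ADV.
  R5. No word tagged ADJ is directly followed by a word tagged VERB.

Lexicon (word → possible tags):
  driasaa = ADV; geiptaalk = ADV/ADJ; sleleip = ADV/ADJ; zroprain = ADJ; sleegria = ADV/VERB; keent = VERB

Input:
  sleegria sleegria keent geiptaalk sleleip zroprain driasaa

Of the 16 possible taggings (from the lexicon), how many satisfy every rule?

4

Candidates per position — 1:sleegria {ADV,VERB}; 2:sleegria {ADV,VERB}; 3:keent {VERB}; 4:geiptaalk {ADV,ADJ}; 5:sleleip {ADV,ADJ}; 6:zroprain {ADJ}; 7:driasaa {ADV}.
There are 16 candidate sequences in total.
The sequences that satisfy every rule: ADV ADV VERB ADV ADV ADJ ADV; ADV ADV VERB ADJ ADV ADJ ADV; ADV VERB VERB ADV ADV ADJ ADV; VERB ADV VERB ADV ADV ADJ ADV.
Count = 4.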